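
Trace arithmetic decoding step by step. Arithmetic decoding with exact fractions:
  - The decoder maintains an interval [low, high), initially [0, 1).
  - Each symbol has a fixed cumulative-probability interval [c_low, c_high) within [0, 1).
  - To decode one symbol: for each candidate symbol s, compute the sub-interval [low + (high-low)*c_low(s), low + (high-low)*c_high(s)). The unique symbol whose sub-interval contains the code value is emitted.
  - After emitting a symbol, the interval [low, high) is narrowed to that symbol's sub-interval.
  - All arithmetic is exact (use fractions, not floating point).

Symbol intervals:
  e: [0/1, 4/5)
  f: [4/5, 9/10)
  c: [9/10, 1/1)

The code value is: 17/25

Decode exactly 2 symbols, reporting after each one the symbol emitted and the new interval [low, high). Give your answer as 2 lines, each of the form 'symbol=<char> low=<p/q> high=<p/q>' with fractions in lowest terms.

Answer: symbol=e low=0/1 high=4/5
symbol=f low=16/25 high=18/25

Derivation:
Step 1: interval [0/1, 1/1), width = 1/1 - 0/1 = 1/1
  'e': [0/1 + 1/1*0/1, 0/1 + 1/1*4/5) = [0/1, 4/5) <- contains code 17/25
  'f': [0/1 + 1/1*4/5, 0/1 + 1/1*9/10) = [4/5, 9/10)
  'c': [0/1 + 1/1*9/10, 0/1 + 1/1*1/1) = [9/10, 1/1)
  emit 'e', narrow to [0/1, 4/5)
Step 2: interval [0/1, 4/5), width = 4/5 - 0/1 = 4/5
  'e': [0/1 + 4/5*0/1, 0/1 + 4/5*4/5) = [0/1, 16/25)
  'f': [0/1 + 4/5*4/5, 0/1 + 4/5*9/10) = [16/25, 18/25) <- contains code 17/25
  'c': [0/1 + 4/5*9/10, 0/1 + 4/5*1/1) = [18/25, 4/5)
  emit 'f', narrow to [16/25, 18/25)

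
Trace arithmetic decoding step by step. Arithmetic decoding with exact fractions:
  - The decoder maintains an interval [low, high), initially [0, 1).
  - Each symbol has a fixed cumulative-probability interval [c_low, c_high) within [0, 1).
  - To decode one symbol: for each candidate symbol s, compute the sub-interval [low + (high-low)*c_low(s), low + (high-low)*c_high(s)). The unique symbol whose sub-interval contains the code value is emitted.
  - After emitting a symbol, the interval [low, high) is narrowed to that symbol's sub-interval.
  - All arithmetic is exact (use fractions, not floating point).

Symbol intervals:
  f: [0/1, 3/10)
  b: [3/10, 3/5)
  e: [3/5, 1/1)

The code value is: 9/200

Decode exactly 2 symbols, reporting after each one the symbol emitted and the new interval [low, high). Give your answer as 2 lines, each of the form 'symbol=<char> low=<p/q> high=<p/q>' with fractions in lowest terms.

Answer: symbol=f low=0/1 high=3/10
symbol=f low=0/1 high=9/100

Derivation:
Step 1: interval [0/1, 1/1), width = 1/1 - 0/1 = 1/1
  'f': [0/1 + 1/1*0/1, 0/1 + 1/1*3/10) = [0/1, 3/10) <- contains code 9/200
  'b': [0/1 + 1/1*3/10, 0/1 + 1/1*3/5) = [3/10, 3/5)
  'e': [0/1 + 1/1*3/5, 0/1 + 1/1*1/1) = [3/5, 1/1)
  emit 'f', narrow to [0/1, 3/10)
Step 2: interval [0/1, 3/10), width = 3/10 - 0/1 = 3/10
  'f': [0/1 + 3/10*0/1, 0/1 + 3/10*3/10) = [0/1, 9/100) <- contains code 9/200
  'b': [0/1 + 3/10*3/10, 0/1 + 3/10*3/5) = [9/100, 9/50)
  'e': [0/1 + 3/10*3/5, 0/1 + 3/10*1/1) = [9/50, 3/10)
  emit 'f', narrow to [0/1, 9/100)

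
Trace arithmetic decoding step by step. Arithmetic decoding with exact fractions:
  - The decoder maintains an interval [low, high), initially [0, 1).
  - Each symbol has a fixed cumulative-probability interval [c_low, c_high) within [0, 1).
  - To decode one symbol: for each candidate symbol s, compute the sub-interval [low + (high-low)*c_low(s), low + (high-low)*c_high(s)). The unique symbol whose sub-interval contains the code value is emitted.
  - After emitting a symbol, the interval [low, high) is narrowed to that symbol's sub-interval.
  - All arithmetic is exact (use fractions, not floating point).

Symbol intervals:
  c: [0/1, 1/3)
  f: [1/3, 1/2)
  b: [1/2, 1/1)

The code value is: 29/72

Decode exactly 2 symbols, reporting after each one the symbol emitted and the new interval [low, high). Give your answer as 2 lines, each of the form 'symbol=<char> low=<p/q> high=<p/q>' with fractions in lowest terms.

Step 1: interval [0/1, 1/1), width = 1/1 - 0/1 = 1/1
  'c': [0/1 + 1/1*0/1, 0/1 + 1/1*1/3) = [0/1, 1/3)
  'f': [0/1 + 1/1*1/3, 0/1 + 1/1*1/2) = [1/3, 1/2) <- contains code 29/72
  'b': [0/1 + 1/1*1/2, 0/1 + 1/1*1/1) = [1/2, 1/1)
  emit 'f', narrow to [1/3, 1/2)
Step 2: interval [1/3, 1/2), width = 1/2 - 1/3 = 1/6
  'c': [1/3 + 1/6*0/1, 1/3 + 1/6*1/3) = [1/3, 7/18)
  'f': [1/3 + 1/6*1/3, 1/3 + 1/6*1/2) = [7/18, 5/12) <- contains code 29/72
  'b': [1/3 + 1/6*1/2, 1/3 + 1/6*1/1) = [5/12, 1/2)
  emit 'f', narrow to [7/18, 5/12)

Answer: symbol=f low=1/3 high=1/2
symbol=f low=7/18 high=5/12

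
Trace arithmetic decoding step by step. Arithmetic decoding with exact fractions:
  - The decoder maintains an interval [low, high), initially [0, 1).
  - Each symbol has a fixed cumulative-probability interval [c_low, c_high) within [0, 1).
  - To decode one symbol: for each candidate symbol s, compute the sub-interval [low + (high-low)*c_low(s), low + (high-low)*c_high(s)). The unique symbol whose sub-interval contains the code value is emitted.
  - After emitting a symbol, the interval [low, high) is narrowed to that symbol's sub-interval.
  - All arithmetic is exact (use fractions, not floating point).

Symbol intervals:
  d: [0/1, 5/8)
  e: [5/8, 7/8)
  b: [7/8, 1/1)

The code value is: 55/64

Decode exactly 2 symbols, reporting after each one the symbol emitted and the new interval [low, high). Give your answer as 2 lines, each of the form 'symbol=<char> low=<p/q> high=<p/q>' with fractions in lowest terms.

Step 1: interval [0/1, 1/1), width = 1/1 - 0/1 = 1/1
  'd': [0/1 + 1/1*0/1, 0/1 + 1/1*5/8) = [0/1, 5/8)
  'e': [0/1 + 1/1*5/8, 0/1 + 1/1*7/8) = [5/8, 7/8) <- contains code 55/64
  'b': [0/1 + 1/1*7/8, 0/1 + 1/1*1/1) = [7/8, 1/1)
  emit 'e', narrow to [5/8, 7/8)
Step 2: interval [5/8, 7/8), width = 7/8 - 5/8 = 1/4
  'd': [5/8 + 1/4*0/1, 5/8 + 1/4*5/8) = [5/8, 25/32)
  'e': [5/8 + 1/4*5/8, 5/8 + 1/4*7/8) = [25/32, 27/32)
  'b': [5/8 + 1/4*7/8, 5/8 + 1/4*1/1) = [27/32, 7/8) <- contains code 55/64
  emit 'b', narrow to [27/32, 7/8)

Answer: symbol=e low=5/8 high=7/8
symbol=b low=27/32 high=7/8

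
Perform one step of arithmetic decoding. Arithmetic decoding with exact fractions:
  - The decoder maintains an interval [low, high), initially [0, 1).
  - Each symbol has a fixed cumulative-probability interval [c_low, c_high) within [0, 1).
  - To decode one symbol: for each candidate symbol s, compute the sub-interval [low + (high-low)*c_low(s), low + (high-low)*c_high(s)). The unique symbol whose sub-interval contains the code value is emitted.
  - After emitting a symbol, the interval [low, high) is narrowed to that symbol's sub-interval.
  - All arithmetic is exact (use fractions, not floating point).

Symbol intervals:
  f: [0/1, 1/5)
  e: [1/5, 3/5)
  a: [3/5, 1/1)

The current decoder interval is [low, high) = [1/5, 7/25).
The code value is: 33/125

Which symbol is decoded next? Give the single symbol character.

Interval width = high − low = 7/25 − 1/5 = 2/25
Scaled code = (code − low) / width = (33/125 − 1/5) / 2/25 = 4/5
  f: [0/1, 1/5) 
  e: [1/5, 3/5) 
  a: [3/5, 1/1) ← scaled code falls here ✓

Answer: a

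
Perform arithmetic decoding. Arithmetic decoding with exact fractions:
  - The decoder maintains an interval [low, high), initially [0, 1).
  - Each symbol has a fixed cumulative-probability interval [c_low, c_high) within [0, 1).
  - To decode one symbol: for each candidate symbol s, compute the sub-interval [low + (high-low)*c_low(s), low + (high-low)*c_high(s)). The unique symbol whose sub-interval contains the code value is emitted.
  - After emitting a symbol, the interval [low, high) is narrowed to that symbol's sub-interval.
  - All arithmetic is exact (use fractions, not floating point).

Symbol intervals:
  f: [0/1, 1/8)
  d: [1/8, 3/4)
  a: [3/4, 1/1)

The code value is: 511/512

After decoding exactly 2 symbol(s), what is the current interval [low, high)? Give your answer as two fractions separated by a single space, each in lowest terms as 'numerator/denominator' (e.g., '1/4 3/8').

Step 1: interval [0/1, 1/1), width = 1/1 - 0/1 = 1/1
  'f': [0/1 + 1/1*0/1, 0/1 + 1/1*1/8) = [0/1, 1/8)
  'd': [0/1 + 1/1*1/8, 0/1 + 1/1*3/4) = [1/8, 3/4)
  'a': [0/1 + 1/1*3/4, 0/1 + 1/1*1/1) = [3/4, 1/1) <- contains code 511/512
  emit 'a', narrow to [3/4, 1/1)
Step 2: interval [3/4, 1/1), width = 1/1 - 3/4 = 1/4
  'f': [3/4 + 1/4*0/1, 3/4 + 1/4*1/8) = [3/4, 25/32)
  'd': [3/4 + 1/4*1/8, 3/4 + 1/4*3/4) = [25/32, 15/16)
  'a': [3/4 + 1/4*3/4, 3/4 + 1/4*1/1) = [15/16, 1/1) <- contains code 511/512
  emit 'a', narrow to [15/16, 1/1)

Answer: 15/16 1/1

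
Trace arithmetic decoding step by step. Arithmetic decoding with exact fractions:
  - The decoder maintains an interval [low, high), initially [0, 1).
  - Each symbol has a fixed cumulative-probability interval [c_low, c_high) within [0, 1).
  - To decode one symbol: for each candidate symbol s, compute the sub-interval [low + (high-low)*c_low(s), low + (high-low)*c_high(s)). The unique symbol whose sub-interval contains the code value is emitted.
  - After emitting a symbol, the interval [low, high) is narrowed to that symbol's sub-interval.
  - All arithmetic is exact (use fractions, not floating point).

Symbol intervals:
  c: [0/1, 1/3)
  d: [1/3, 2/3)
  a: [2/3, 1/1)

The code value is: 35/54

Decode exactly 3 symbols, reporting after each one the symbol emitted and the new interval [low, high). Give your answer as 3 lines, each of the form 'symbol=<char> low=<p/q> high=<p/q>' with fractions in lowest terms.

Step 1: interval [0/1, 1/1), width = 1/1 - 0/1 = 1/1
  'c': [0/1 + 1/1*0/1, 0/1 + 1/1*1/3) = [0/1, 1/3)
  'd': [0/1 + 1/1*1/3, 0/1 + 1/1*2/3) = [1/3, 2/3) <- contains code 35/54
  'a': [0/1 + 1/1*2/3, 0/1 + 1/1*1/1) = [2/3, 1/1)
  emit 'd', narrow to [1/3, 2/3)
Step 2: interval [1/3, 2/3), width = 2/3 - 1/3 = 1/3
  'c': [1/3 + 1/3*0/1, 1/3 + 1/3*1/3) = [1/3, 4/9)
  'd': [1/3 + 1/3*1/3, 1/3 + 1/3*2/3) = [4/9, 5/9)
  'a': [1/3 + 1/3*2/3, 1/3 + 1/3*1/1) = [5/9, 2/3) <- contains code 35/54
  emit 'a', narrow to [5/9, 2/3)
Step 3: interval [5/9, 2/3), width = 2/3 - 5/9 = 1/9
  'c': [5/9 + 1/9*0/1, 5/9 + 1/9*1/3) = [5/9, 16/27)
  'd': [5/9 + 1/9*1/3, 5/9 + 1/9*2/3) = [16/27, 17/27)
  'a': [5/9 + 1/9*2/3, 5/9 + 1/9*1/1) = [17/27, 2/3) <- contains code 35/54
  emit 'a', narrow to [17/27, 2/3)

Answer: symbol=d low=1/3 high=2/3
symbol=a low=5/9 high=2/3
symbol=a low=17/27 high=2/3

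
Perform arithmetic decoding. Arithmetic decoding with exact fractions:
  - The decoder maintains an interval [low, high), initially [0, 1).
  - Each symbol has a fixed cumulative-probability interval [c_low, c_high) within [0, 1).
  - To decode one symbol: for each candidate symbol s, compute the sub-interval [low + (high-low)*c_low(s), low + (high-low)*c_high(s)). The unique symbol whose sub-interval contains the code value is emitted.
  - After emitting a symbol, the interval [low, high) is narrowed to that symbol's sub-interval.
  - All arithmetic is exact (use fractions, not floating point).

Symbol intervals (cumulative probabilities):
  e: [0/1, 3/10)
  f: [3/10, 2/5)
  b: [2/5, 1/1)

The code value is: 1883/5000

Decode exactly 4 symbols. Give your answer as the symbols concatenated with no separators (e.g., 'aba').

Step 1: interval [0/1, 1/1), width = 1/1 - 0/1 = 1/1
  'e': [0/1 + 1/1*0/1, 0/1 + 1/1*3/10) = [0/1, 3/10)
  'f': [0/1 + 1/1*3/10, 0/1 + 1/1*2/5) = [3/10, 2/5) <- contains code 1883/5000
  'b': [0/1 + 1/1*2/5, 0/1 + 1/1*1/1) = [2/5, 1/1)
  emit 'f', narrow to [3/10, 2/5)
Step 2: interval [3/10, 2/5), width = 2/5 - 3/10 = 1/10
  'e': [3/10 + 1/10*0/1, 3/10 + 1/10*3/10) = [3/10, 33/100)
  'f': [3/10 + 1/10*3/10, 3/10 + 1/10*2/5) = [33/100, 17/50)
  'b': [3/10 + 1/10*2/5, 3/10 + 1/10*1/1) = [17/50, 2/5) <- contains code 1883/5000
  emit 'b', narrow to [17/50, 2/5)
Step 3: interval [17/50, 2/5), width = 2/5 - 17/50 = 3/50
  'e': [17/50 + 3/50*0/1, 17/50 + 3/50*3/10) = [17/50, 179/500)
  'f': [17/50 + 3/50*3/10, 17/50 + 3/50*2/5) = [179/500, 91/250)
  'b': [17/50 + 3/50*2/5, 17/50 + 3/50*1/1) = [91/250, 2/5) <- contains code 1883/5000
  emit 'b', narrow to [91/250, 2/5)
Step 4: interval [91/250, 2/5), width = 2/5 - 91/250 = 9/250
  'e': [91/250 + 9/250*0/1, 91/250 + 9/250*3/10) = [91/250, 937/2500)
  'f': [91/250 + 9/250*3/10, 91/250 + 9/250*2/5) = [937/2500, 473/1250) <- contains code 1883/5000
  'b': [91/250 + 9/250*2/5, 91/250 + 9/250*1/1) = [473/1250, 2/5)
  emit 'f', narrow to [937/2500, 473/1250)

Answer: fbbf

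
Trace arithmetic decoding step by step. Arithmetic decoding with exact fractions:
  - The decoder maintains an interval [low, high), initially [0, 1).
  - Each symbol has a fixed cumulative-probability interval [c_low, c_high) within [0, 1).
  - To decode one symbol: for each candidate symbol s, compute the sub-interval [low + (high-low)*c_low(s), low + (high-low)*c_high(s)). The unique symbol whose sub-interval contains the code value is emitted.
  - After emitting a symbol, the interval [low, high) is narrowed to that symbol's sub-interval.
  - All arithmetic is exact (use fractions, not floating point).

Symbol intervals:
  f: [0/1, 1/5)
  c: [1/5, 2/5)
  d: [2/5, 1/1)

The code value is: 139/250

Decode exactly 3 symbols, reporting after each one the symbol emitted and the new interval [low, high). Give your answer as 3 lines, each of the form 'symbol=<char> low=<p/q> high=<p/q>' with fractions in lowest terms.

Step 1: interval [0/1, 1/1), width = 1/1 - 0/1 = 1/1
  'f': [0/1 + 1/1*0/1, 0/1 + 1/1*1/5) = [0/1, 1/5)
  'c': [0/1 + 1/1*1/5, 0/1 + 1/1*2/5) = [1/5, 2/5)
  'd': [0/1 + 1/1*2/5, 0/1 + 1/1*1/1) = [2/5, 1/1) <- contains code 139/250
  emit 'd', narrow to [2/5, 1/1)
Step 2: interval [2/5, 1/1), width = 1/1 - 2/5 = 3/5
  'f': [2/5 + 3/5*0/1, 2/5 + 3/5*1/5) = [2/5, 13/25)
  'c': [2/5 + 3/5*1/5, 2/5 + 3/5*2/5) = [13/25, 16/25) <- contains code 139/250
  'd': [2/5 + 3/5*2/5, 2/5 + 3/5*1/1) = [16/25, 1/1)
  emit 'c', narrow to [13/25, 16/25)
Step 3: interval [13/25, 16/25), width = 16/25 - 13/25 = 3/25
  'f': [13/25 + 3/25*0/1, 13/25 + 3/25*1/5) = [13/25, 68/125)
  'c': [13/25 + 3/25*1/5, 13/25 + 3/25*2/5) = [68/125, 71/125) <- contains code 139/250
  'd': [13/25 + 3/25*2/5, 13/25 + 3/25*1/1) = [71/125, 16/25)
  emit 'c', narrow to [68/125, 71/125)

Answer: symbol=d low=2/5 high=1/1
symbol=c low=13/25 high=16/25
symbol=c low=68/125 high=71/125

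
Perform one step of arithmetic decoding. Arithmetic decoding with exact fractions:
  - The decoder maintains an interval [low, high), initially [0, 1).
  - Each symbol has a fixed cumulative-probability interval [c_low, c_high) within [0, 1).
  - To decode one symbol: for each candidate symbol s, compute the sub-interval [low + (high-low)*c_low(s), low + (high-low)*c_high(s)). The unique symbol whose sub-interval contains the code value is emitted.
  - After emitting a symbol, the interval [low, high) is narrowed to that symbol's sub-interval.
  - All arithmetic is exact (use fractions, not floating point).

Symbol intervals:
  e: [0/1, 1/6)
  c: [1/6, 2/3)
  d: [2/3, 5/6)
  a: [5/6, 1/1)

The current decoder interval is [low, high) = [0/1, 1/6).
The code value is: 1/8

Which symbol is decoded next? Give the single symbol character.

Interval width = high − low = 1/6 − 0/1 = 1/6
Scaled code = (code − low) / width = (1/8 − 0/1) / 1/6 = 3/4
  e: [0/1, 1/6) 
  c: [1/6, 2/3) 
  d: [2/3, 5/6) ← scaled code falls here ✓
  a: [5/6, 1/1) 

Answer: d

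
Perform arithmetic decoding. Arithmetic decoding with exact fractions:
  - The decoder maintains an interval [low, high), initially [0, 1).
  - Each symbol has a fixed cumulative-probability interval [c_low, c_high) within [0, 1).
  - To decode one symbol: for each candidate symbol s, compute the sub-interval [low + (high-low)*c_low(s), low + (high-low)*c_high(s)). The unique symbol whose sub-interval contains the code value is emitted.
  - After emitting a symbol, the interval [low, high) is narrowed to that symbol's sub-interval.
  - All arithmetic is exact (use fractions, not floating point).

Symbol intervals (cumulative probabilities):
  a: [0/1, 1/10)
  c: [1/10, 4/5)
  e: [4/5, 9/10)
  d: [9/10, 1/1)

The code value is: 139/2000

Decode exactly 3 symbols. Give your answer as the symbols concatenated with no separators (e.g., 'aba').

Answer: ace

Derivation:
Step 1: interval [0/1, 1/1), width = 1/1 - 0/1 = 1/1
  'a': [0/1 + 1/1*0/1, 0/1 + 1/1*1/10) = [0/1, 1/10) <- contains code 139/2000
  'c': [0/1 + 1/1*1/10, 0/1 + 1/1*4/5) = [1/10, 4/5)
  'e': [0/1 + 1/1*4/5, 0/1 + 1/1*9/10) = [4/5, 9/10)
  'd': [0/1 + 1/1*9/10, 0/1 + 1/1*1/1) = [9/10, 1/1)
  emit 'a', narrow to [0/1, 1/10)
Step 2: interval [0/1, 1/10), width = 1/10 - 0/1 = 1/10
  'a': [0/1 + 1/10*0/1, 0/1 + 1/10*1/10) = [0/1, 1/100)
  'c': [0/1 + 1/10*1/10, 0/1 + 1/10*4/5) = [1/100, 2/25) <- contains code 139/2000
  'e': [0/1 + 1/10*4/5, 0/1 + 1/10*9/10) = [2/25, 9/100)
  'd': [0/1 + 1/10*9/10, 0/1 + 1/10*1/1) = [9/100, 1/10)
  emit 'c', narrow to [1/100, 2/25)
Step 3: interval [1/100, 2/25), width = 2/25 - 1/100 = 7/100
  'a': [1/100 + 7/100*0/1, 1/100 + 7/100*1/10) = [1/100, 17/1000)
  'c': [1/100 + 7/100*1/10, 1/100 + 7/100*4/5) = [17/1000, 33/500)
  'e': [1/100 + 7/100*4/5, 1/100 + 7/100*9/10) = [33/500, 73/1000) <- contains code 139/2000
  'd': [1/100 + 7/100*9/10, 1/100 + 7/100*1/1) = [73/1000, 2/25)
  emit 'e', narrow to [33/500, 73/1000)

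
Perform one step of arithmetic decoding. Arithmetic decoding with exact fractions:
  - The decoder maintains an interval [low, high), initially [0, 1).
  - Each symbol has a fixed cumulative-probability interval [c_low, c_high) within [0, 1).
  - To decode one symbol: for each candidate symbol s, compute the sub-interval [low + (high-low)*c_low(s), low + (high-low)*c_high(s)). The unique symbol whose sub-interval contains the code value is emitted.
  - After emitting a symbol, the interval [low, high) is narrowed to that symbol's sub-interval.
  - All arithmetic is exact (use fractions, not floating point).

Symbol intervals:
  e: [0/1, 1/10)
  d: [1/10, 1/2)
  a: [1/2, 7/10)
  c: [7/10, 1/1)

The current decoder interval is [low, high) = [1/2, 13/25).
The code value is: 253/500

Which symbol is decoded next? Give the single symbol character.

Answer: d

Derivation:
Interval width = high − low = 13/25 − 1/2 = 1/50
Scaled code = (code − low) / width = (253/500 − 1/2) / 1/50 = 3/10
  e: [0/1, 1/10) 
  d: [1/10, 1/2) ← scaled code falls here ✓
  a: [1/2, 7/10) 
  c: [7/10, 1/1) 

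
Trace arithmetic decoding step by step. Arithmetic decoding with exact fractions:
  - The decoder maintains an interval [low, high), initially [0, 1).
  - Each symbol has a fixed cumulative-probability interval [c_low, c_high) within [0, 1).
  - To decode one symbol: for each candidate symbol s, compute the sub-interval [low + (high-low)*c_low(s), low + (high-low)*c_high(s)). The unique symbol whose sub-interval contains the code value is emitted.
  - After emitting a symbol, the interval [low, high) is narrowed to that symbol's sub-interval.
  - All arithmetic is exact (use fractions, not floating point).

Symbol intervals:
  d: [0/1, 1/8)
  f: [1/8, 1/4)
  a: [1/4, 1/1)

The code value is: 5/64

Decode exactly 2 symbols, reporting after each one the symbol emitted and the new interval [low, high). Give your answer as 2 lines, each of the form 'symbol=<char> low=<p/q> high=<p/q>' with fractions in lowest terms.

Step 1: interval [0/1, 1/1), width = 1/1 - 0/1 = 1/1
  'd': [0/1 + 1/1*0/1, 0/1 + 1/1*1/8) = [0/1, 1/8) <- contains code 5/64
  'f': [0/1 + 1/1*1/8, 0/1 + 1/1*1/4) = [1/8, 1/4)
  'a': [0/1 + 1/1*1/4, 0/1 + 1/1*1/1) = [1/4, 1/1)
  emit 'd', narrow to [0/1, 1/8)
Step 2: interval [0/1, 1/8), width = 1/8 - 0/1 = 1/8
  'd': [0/1 + 1/8*0/1, 0/1 + 1/8*1/8) = [0/1, 1/64)
  'f': [0/1 + 1/8*1/8, 0/1 + 1/8*1/4) = [1/64, 1/32)
  'a': [0/1 + 1/8*1/4, 0/1 + 1/8*1/1) = [1/32, 1/8) <- contains code 5/64
  emit 'a', narrow to [1/32, 1/8)

Answer: symbol=d low=0/1 high=1/8
symbol=a low=1/32 high=1/8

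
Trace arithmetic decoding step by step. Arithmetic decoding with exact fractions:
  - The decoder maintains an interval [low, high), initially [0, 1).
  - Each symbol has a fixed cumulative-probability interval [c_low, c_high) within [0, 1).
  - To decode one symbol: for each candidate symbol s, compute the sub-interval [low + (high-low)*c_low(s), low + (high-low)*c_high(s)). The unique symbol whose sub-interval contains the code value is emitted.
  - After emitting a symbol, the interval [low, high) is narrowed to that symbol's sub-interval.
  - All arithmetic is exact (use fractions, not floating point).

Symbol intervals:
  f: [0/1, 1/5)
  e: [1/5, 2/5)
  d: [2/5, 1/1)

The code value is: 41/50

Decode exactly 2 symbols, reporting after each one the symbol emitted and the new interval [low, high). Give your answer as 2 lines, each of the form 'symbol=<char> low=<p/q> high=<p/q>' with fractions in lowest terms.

Answer: symbol=d low=2/5 high=1/1
symbol=d low=16/25 high=1/1

Derivation:
Step 1: interval [0/1, 1/1), width = 1/1 - 0/1 = 1/1
  'f': [0/1 + 1/1*0/1, 0/1 + 1/1*1/5) = [0/1, 1/5)
  'e': [0/1 + 1/1*1/5, 0/1 + 1/1*2/5) = [1/5, 2/5)
  'd': [0/1 + 1/1*2/5, 0/1 + 1/1*1/1) = [2/5, 1/1) <- contains code 41/50
  emit 'd', narrow to [2/5, 1/1)
Step 2: interval [2/5, 1/1), width = 1/1 - 2/5 = 3/5
  'f': [2/5 + 3/5*0/1, 2/5 + 3/5*1/5) = [2/5, 13/25)
  'e': [2/5 + 3/5*1/5, 2/5 + 3/5*2/5) = [13/25, 16/25)
  'd': [2/5 + 3/5*2/5, 2/5 + 3/5*1/1) = [16/25, 1/1) <- contains code 41/50
  emit 'd', narrow to [16/25, 1/1)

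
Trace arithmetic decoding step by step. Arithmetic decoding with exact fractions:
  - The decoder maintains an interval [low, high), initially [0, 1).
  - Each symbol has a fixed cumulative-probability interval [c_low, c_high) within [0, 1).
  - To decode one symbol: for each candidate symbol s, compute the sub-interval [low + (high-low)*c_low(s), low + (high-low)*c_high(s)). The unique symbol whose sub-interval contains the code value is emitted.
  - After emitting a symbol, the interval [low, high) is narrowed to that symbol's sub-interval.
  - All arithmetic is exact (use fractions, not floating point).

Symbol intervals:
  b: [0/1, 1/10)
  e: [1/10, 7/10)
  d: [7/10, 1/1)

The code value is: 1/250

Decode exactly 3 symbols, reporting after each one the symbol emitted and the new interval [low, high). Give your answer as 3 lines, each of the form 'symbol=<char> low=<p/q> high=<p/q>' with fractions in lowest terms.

Step 1: interval [0/1, 1/1), width = 1/1 - 0/1 = 1/1
  'b': [0/1 + 1/1*0/1, 0/1 + 1/1*1/10) = [0/1, 1/10) <- contains code 1/250
  'e': [0/1 + 1/1*1/10, 0/1 + 1/1*7/10) = [1/10, 7/10)
  'd': [0/1 + 1/1*7/10, 0/1 + 1/1*1/1) = [7/10, 1/1)
  emit 'b', narrow to [0/1, 1/10)
Step 2: interval [0/1, 1/10), width = 1/10 - 0/1 = 1/10
  'b': [0/1 + 1/10*0/1, 0/1 + 1/10*1/10) = [0/1, 1/100) <- contains code 1/250
  'e': [0/1 + 1/10*1/10, 0/1 + 1/10*7/10) = [1/100, 7/100)
  'd': [0/1 + 1/10*7/10, 0/1 + 1/10*1/1) = [7/100, 1/10)
  emit 'b', narrow to [0/1, 1/100)
Step 3: interval [0/1, 1/100), width = 1/100 - 0/1 = 1/100
  'b': [0/1 + 1/100*0/1, 0/1 + 1/100*1/10) = [0/1, 1/1000)
  'e': [0/1 + 1/100*1/10, 0/1 + 1/100*7/10) = [1/1000, 7/1000) <- contains code 1/250
  'd': [0/1 + 1/100*7/10, 0/1 + 1/100*1/1) = [7/1000, 1/100)
  emit 'e', narrow to [1/1000, 7/1000)

Answer: symbol=b low=0/1 high=1/10
symbol=b low=0/1 high=1/100
symbol=e low=1/1000 high=7/1000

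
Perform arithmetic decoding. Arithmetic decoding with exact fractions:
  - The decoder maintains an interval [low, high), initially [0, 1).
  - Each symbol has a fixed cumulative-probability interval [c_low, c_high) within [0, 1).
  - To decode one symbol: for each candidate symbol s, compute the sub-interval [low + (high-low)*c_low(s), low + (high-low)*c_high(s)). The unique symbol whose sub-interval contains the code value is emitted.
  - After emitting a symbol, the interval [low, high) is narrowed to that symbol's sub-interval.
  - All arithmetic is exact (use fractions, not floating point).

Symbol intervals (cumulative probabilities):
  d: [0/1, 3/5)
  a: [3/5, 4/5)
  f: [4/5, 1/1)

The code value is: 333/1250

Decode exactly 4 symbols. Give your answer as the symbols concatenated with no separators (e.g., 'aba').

Step 1: interval [0/1, 1/1), width = 1/1 - 0/1 = 1/1
  'd': [0/1 + 1/1*0/1, 0/1 + 1/1*3/5) = [0/1, 3/5) <- contains code 333/1250
  'a': [0/1 + 1/1*3/5, 0/1 + 1/1*4/5) = [3/5, 4/5)
  'f': [0/1 + 1/1*4/5, 0/1 + 1/1*1/1) = [4/5, 1/1)
  emit 'd', narrow to [0/1, 3/5)
Step 2: interval [0/1, 3/5), width = 3/5 - 0/1 = 3/5
  'd': [0/1 + 3/5*0/1, 0/1 + 3/5*3/5) = [0/1, 9/25) <- contains code 333/1250
  'a': [0/1 + 3/5*3/5, 0/1 + 3/5*4/5) = [9/25, 12/25)
  'f': [0/1 + 3/5*4/5, 0/1 + 3/5*1/1) = [12/25, 3/5)
  emit 'd', narrow to [0/1, 9/25)
Step 3: interval [0/1, 9/25), width = 9/25 - 0/1 = 9/25
  'd': [0/1 + 9/25*0/1, 0/1 + 9/25*3/5) = [0/1, 27/125)
  'a': [0/1 + 9/25*3/5, 0/1 + 9/25*4/5) = [27/125, 36/125) <- contains code 333/1250
  'f': [0/1 + 9/25*4/5, 0/1 + 9/25*1/1) = [36/125, 9/25)
  emit 'a', narrow to [27/125, 36/125)
Step 4: interval [27/125, 36/125), width = 36/125 - 27/125 = 9/125
  'd': [27/125 + 9/125*0/1, 27/125 + 9/125*3/5) = [27/125, 162/625)
  'a': [27/125 + 9/125*3/5, 27/125 + 9/125*4/5) = [162/625, 171/625) <- contains code 333/1250
  'f': [27/125 + 9/125*4/5, 27/125 + 9/125*1/1) = [171/625, 36/125)
  emit 'a', narrow to [162/625, 171/625)

Answer: ddaa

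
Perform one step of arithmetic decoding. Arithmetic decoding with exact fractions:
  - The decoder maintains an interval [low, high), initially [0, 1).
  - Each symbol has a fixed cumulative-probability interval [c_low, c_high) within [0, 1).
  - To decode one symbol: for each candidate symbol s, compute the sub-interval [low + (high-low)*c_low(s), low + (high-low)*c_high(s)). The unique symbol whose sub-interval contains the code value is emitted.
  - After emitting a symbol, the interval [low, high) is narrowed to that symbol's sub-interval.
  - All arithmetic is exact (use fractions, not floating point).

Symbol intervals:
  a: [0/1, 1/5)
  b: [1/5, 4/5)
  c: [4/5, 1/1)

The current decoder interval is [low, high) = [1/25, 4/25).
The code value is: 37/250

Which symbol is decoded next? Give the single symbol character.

Answer: c

Derivation:
Interval width = high − low = 4/25 − 1/25 = 3/25
Scaled code = (code − low) / width = (37/250 − 1/25) / 3/25 = 9/10
  a: [0/1, 1/5) 
  b: [1/5, 4/5) 
  c: [4/5, 1/1) ← scaled code falls here ✓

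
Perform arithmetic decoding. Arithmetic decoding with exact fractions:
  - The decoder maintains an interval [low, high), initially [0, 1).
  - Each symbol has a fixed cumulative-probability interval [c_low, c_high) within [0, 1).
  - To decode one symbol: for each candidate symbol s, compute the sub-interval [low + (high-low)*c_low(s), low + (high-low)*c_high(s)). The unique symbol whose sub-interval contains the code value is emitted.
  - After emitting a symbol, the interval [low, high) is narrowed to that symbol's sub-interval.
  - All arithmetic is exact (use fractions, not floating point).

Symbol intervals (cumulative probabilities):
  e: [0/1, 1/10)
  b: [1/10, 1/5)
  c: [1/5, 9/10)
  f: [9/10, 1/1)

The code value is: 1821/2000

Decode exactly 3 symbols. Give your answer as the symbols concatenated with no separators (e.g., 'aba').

Answer: fbe

Derivation:
Step 1: interval [0/1, 1/1), width = 1/1 - 0/1 = 1/1
  'e': [0/1 + 1/1*0/1, 0/1 + 1/1*1/10) = [0/1, 1/10)
  'b': [0/1 + 1/1*1/10, 0/1 + 1/1*1/5) = [1/10, 1/5)
  'c': [0/1 + 1/1*1/5, 0/1 + 1/1*9/10) = [1/5, 9/10)
  'f': [0/1 + 1/1*9/10, 0/1 + 1/1*1/1) = [9/10, 1/1) <- contains code 1821/2000
  emit 'f', narrow to [9/10, 1/1)
Step 2: interval [9/10, 1/1), width = 1/1 - 9/10 = 1/10
  'e': [9/10 + 1/10*0/1, 9/10 + 1/10*1/10) = [9/10, 91/100)
  'b': [9/10 + 1/10*1/10, 9/10 + 1/10*1/5) = [91/100, 23/25) <- contains code 1821/2000
  'c': [9/10 + 1/10*1/5, 9/10 + 1/10*9/10) = [23/25, 99/100)
  'f': [9/10 + 1/10*9/10, 9/10 + 1/10*1/1) = [99/100, 1/1)
  emit 'b', narrow to [91/100, 23/25)
Step 3: interval [91/100, 23/25), width = 23/25 - 91/100 = 1/100
  'e': [91/100 + 1/100*0/1, 91/100 + 1/100*1/10) = [91/100, 911/1000) <- contains code 1821/2000
  'b': [91/100 + 1/100*1/10, 91/100 + 1/100*1/5) = [911/1000, 114/125)
  'c': [91/100 + 1/100*1/5, 91/100 + 1/100*9/10) = [114/125, 919/1000)
  'f': [91/100 + 1/100*9/10, 91/100 + 1/100*1/1) = [919/1000, 23/25)
  emit 'e', narrow to [91/100, 911/1000)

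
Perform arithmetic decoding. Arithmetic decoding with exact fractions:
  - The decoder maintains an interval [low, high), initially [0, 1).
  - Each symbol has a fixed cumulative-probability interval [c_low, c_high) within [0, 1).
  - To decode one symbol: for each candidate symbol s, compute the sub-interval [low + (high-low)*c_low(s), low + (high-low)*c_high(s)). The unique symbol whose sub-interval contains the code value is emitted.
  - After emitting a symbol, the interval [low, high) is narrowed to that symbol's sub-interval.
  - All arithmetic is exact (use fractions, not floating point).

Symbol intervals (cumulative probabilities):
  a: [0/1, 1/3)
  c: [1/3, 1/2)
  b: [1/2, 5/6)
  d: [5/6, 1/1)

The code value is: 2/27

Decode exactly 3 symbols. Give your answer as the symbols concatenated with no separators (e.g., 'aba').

Answer: aab

Derivation:
Step 1: interval [0/1, 1/1), width = 1/1 - 0/1 = 1/1
  'a': [0/1 + 1/1*0/1, 0/1 + 1/1*1/3) = [0/1, 1/3) <- contains code 2/27
  'c': [0/1 + 1/1*1/3, 0/1 + 1/1*1/2) = [1/3, 1/2)
  'b': [0/1 + 1/1*1/2, 0/1 + 1/1*5/6) = [1/2, 5/6)
  'd': [0/1 + 1/1*5/6, 0/1 + 1/1*1/1) = [5/6, 1/1)
  emit 'a', narrow to [0/1, 1/3)
Step 2: interval [0/1, 1/3), width = 1/3 - 0/1 = 1/3
  'a': [0/1 + 1/3*0/1, 0/1 + 1/3*1/3) = [0/1, 1/9) <- contains code 2/27
  'c': [0/1 + 1/3*1/3, 0/1 + 1/3*1/2) = [1/9, 1/6)
  'b': [0/1 + 1/3*1/2, 0/1 + 1/3*5/6) = [1/6, 5/18)
  'd': [0/1 + 1/3*5/6, 0/1 + 1/3*1/1) = [5/18, 1/3)
  emit 'a', narrow to [0/1, 1/9)
Step 3: interval [0/1, 1/9), width = 1/9 - 0/1 = 1/9
  'a': [0/1 + 1/9*0/1, 0/1 + 1/9*1/3) = [0/1, 1/27)
  'c': [0/1 + 1/9*1/3, 0/1 + 1/9*1/2) = [1/27, 1/18)
  'b': [0/1 + 1/9*1/2, 0/1 + 1/9*5/6) = [1/18, 5/54) <- contains code 2/27
  'd': [0/1 + 1/9*5/6, 0/1 + 1/9*1/1) = [5/54, 1/9)
  emit 'b', narrow to [1/18, 5/54)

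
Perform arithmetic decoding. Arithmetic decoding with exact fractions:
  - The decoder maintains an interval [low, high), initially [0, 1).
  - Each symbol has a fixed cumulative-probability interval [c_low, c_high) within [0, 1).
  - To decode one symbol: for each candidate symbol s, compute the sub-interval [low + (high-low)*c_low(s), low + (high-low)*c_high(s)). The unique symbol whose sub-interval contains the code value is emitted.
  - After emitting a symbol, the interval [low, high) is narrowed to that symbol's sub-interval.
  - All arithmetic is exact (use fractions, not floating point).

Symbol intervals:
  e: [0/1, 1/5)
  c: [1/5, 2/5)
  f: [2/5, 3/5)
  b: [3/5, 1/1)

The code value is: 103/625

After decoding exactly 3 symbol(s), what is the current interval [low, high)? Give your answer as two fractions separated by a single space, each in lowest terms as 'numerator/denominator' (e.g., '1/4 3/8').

Step 1: interval [0/1, 1/1), width = 1/1 - 0/1 = 1/1
  'e': [0/1 + 1/1*0/1, 0/1 + 1/1*1/5) = [0/1, 1/5) <- contains code 103/625
  'c': [0/1 + 1/1*1/5, 0/1 + 1/1*2/5) = [1/5, 2/5)
  'f': [0/1 + 1/1*2/5, 0/1 + 1/1*3/5) = [2/5, 3/5)
  'b': [0/1 + 1/1*3/5, 0/1 + 1/1*1/1) = [3/5, 1/1)
  emit 'e', narrow to [0/1, 1/5)
Step 2: interval [0/1, 1/5), width = 1/5 - 0/1 = 1/5
  'e': [0/1 + 1/5*0/1, 0/1 + 1/5*1/5) = [0/1, 1/25)
  'c': [0/1 + 1/5*1/5, 0/1 + 1/5*2/5) = [1/25, 2/25)
  'f': [0/1 + 1/5*2/5, 0/1 + 1/5*3/5) = [2/25, 3/25)
  'b': [0/1 + 1/5*3/5, 0/1 + 1/5*1/1) = [3/25, 1/5) <- contains code 103/625
  emit 'b', narrow to [3/25, 1/5)
Step 3: interval [3/25, 1/5), width = 1/5 - 3/25 = 2/25
  'e': [3/25 + 2/25*0/1, 3/25 + 2/25*1/5) = [3/25, 17/125)
  'c': [3/25 + 2/25*1/5, 3/25 + 2/25*2/5) = [17/125, 19/125)
  'f': [3/25 + 2/25*2/5, 3/25 + 2/25*3/5) = [19/125, 21/125) <- contains code 103/625
  'b': [3/25 + 2/25*3/5, 3/25 + 2/25*1/1) = [21/125, 1/5)
  emit 'f', narrow to [19/125, 21/125)

Answer: 19/125 21/125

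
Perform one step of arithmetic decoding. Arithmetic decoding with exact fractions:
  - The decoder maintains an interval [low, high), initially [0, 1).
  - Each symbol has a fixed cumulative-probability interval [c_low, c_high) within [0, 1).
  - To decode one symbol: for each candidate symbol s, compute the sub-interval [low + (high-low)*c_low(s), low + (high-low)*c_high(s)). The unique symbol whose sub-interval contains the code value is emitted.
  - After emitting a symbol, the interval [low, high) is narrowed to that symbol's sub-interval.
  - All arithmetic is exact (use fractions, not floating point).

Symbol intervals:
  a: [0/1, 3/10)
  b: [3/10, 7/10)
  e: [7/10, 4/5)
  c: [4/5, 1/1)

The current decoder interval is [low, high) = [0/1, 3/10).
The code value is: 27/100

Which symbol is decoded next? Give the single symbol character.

Answer: c

Derivation:
Interval width = high − low = 3/10 − 0/1 = 3/10
Scaled code = (code − low) / width = (27/100 − 0/1) / 3/10 = 9/10
  a: [0/1, 3/10) 
  b: [3/10, 7/10) 
  e: [7/10, 4/5) 
  c: [4/5, 1/1) ← scaled code falls here ✓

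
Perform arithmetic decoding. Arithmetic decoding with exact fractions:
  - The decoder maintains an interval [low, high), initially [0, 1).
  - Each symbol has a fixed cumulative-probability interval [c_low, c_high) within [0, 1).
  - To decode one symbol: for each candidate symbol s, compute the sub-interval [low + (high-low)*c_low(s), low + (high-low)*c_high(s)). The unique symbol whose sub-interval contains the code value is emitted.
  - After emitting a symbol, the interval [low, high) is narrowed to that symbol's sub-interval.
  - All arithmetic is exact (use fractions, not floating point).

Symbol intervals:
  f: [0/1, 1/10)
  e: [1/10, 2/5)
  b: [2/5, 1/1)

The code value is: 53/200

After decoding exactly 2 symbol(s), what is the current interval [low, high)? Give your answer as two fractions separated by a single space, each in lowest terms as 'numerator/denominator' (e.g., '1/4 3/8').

Answer: 11/50 2/5

Derivation:
Step 1: interval [0/1, 1/1), width = 1/1 - 0/1 = 1/1
  'f': [0/1 + 1/1*0/1, 0/1 + 1/1*1/10) = [0/1, 1/10)
  'e': [0/1 + 1/1*1/10, 0/1 + 1/1*2/5) = [1/10, 2/5) <- contains code 53/200
  'b': [0/1 + 1/1*2/5, 0/1 + 1/1*1/1) = [2/5, 1/1)
  emit 'e', narrow to [1/10, 2/5)
Step 2: interval [1/10, 2/5), width = 2/5 - 1/10 = 3/10
  'f': [1/10 + 3/10*0/1, 1/10 + 3/10*1/10) = [1/10, 13/100)
  'e': [1/10 + 3/10*1/10, 1/10 + 3/10*2/5) = [13/100, 11/50)
  'b': [1/10 + 3/10*2/5, 1/10 + 3/10*1/1) = [11/50, 2/5) <- contains code 53/200
  emit 'b', narrow to [11/50, 2/5)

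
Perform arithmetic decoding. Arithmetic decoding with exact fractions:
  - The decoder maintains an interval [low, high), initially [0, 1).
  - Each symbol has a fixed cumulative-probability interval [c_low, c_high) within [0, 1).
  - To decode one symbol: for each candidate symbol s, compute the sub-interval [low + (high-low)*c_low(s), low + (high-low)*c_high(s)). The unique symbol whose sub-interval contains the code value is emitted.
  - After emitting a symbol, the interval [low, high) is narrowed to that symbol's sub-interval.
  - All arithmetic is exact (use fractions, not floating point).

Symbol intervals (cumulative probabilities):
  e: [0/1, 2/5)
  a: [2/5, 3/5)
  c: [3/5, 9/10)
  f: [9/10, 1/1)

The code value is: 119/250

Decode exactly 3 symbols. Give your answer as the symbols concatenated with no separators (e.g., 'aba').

Answer: aef

Derivation:
Step 1: interval [0/1, 1/1), width = 1/1 - 0/1 = 1/1
  'e': [0/1 + 1/1*0/1, 0/1 + 1/1*2/5) = [0/1, 2/5)
  'a': [0/1 + 1/1*2/5, 0/1 + 1/1*3/5) = [2/5, 3/5) <- contains code 119/250
  'c': [0/1 + 1/1*3/5, 0/1 + 1/1*9/10) = [3/5, 9/10)
  'f': [0/1 + 1/1*9/10, 0/1 + 1/1*1/1) = [9/10, 1/1)
  emit 'a', narrow to [2/5, 3/5)
Step 2: interval [2/5, 3/5), width = 3/5 - 2/5 = 1/5
  'e': [2/5 + 1/5*0/1, 2/5 + 1/5*2/5) = [2/5, 12/25) <- contains code 119/250
  'a': [2/5 + 1/5*2/5, 2/5 + 1/5*3/5) = [12/25, 13/25)
  'c': [2/5 + 1/5*3/5, 2/5 + 1/5*9/10) = [13/25, 29/50)
  'f': [2/5 + 1/5*9/10, 2/5 + 1/5*1/1) = [29/50, 3/5)
  emit 'e', narrow to [2/5, 12/25)
Step 3: interval [2/5, 12/25), width = 12/25 - 2/5 = 2/25
  'e': [2/5 + 2/25*0/1, 2/5 + 2/25*2/5) = [2/5, 54/125)
  'a': [2/5 + 2/25*2/5, 2/5 + 2/25*3/5) = [54/125, 56/125)
  'c': [2/5 + 2/25*3/5, 2/5 + 2/25*9/10) = [56/125, 59/125)
  'f': [2/5 + 2/25*9/10, 2/5 + 2/25*1/1) = [59/125, 12/25) <- contains code 119/250
  emit 'f', narrow to [59/125, 12/25)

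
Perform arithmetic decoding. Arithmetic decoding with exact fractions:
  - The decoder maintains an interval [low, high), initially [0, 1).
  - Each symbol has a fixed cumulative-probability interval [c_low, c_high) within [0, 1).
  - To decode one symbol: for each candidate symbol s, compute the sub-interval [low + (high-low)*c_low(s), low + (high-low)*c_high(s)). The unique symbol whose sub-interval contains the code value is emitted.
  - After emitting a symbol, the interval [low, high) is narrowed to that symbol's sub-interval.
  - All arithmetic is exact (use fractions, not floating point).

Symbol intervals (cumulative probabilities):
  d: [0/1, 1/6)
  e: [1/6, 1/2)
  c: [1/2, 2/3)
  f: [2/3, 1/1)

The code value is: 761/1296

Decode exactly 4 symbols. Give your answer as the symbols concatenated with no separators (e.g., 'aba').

Answer: ccdf

Derivation:
Step 1: interval [0/1, 1/1), width = 1/1 - 0/1 = 1/1
  'd': [0/1 + 1/1*0/1, 0/1 + 1/1*1/6) = [0/1, 1/6)
  'e': [0/1 + 1/1*1/6, 0/1 + 1/1*1/2) = [1/6, 1/2)
  'c': [0/1 + 1/1*1/2, 0/1 + 1/1*2/3) = [1/2, 2/3) <- contains code 761/1296
  'f': [0/1 + 1/1*2/3, 0/1 + 1/1*1/1) = [2/3, 1/1)
  emit 'c', narrow to [1/2, 2/3)
Step 2: interval [1/2, 2/3), width = 2/3 - 1/2 = 1/6
  'd': [1/2 + 1/6*0/1, 1/2 + 1/6*1/6) = [1/2, 19/36)
  'e': [1/2 + 1/6*1/6, 1/2 + 1/6*1/2) = [19/36, 7/12)
  'c': [1/2 + 1/6*1/2, 1/2 + 1/6*2/3) = [7/12, 11/18) <- contains code 761/1296
  'f': [1/2 + 1/6*2/3, 1/2 + 1/6*1/1) = [11/18, 2/3)
  emit 'c', narrow to [7/12, 11/18)
Step 3: interval [7/12, 11/18), width = 11/18 - 7/12 = 1/36
  'd': [7/12 + 1/36*0/1, 7/12 + 1/36*1/6) = [7/12, 127/216) <- contains code 761/1296
  'e': [7/12 + 1/36*1/6, 7/12 + 1/36*1/2) = [127/216, 43/72)
  'c': [7/12 + 1/36*1/2, 7/12 + 1/36*2/3) = [43/72, 65/108)
  'f': [7/12 + 1/36*2/3, 7/12 + 1/36*1/1) = [65/108, 11/18)
  emit 'd', narrow to [7/12, 127/216)
Step 4: interval [7/12, 127/216), width = 127/216 - 7/12 = 1/216
  'd': [7/12 + 1/216*0/1, 7/12 + 1/216*1/6) = [7/12, 757/1296)
  'e': [7/12 + 1/216*1/6, 7/12 + 1/216*1/2) = [757/1296, 253/432)
  'c': [7/12 + 1/216*1/2, 7/12 + 1/216*2/3) = [253/432, 95/162)
  'f': [7/12 + 1/216*2/3, 7/12 + 1/216*1/1) = [95/162, 127/216) <- contains code 761/1296
  emit 'f', narrow to [95/162, 127/216)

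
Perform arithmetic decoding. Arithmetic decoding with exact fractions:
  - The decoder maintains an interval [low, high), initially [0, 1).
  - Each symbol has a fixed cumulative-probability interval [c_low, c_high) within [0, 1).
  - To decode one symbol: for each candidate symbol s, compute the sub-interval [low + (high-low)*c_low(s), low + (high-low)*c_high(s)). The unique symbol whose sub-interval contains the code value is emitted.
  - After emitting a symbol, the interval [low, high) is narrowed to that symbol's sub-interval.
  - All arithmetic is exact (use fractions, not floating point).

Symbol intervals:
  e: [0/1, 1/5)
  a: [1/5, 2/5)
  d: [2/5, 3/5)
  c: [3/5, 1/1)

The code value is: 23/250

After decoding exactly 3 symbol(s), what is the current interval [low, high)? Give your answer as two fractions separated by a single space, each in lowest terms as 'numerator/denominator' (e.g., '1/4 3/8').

Answer: 11/125 12/125

Derivation:
Step 1: interval [0/1, 1/1), width = 1/1 - 0/1 = 1/1
  'e': [0/1 + 1/1*0/1, 0/1 + 1/1*1/5) = [0/1, 1/5) <- contains code 23/250
  'a': [0/1 + 1/1*1/5, 0/1 + 1/1*2/5) = [1/5, 2/5)
  'd': [0/1 + 1/1*2/5, 0/1 + 1/1*3/5) = [2/5, 3/5)
  'c': [0/1 + 1/1*3/5, 0/1 + 1/1*1/1) = [3/5, 1/1)
  emit 'e', narrow to [0/1, 1/5)
Step 2: interval [0/1, 1/5), width = 1/5 - 0/1 = 1/5
  'e': [0/1 + 1/5*0/1, 0/1 + 1/5*1/5) = [0/1, 1/25)
  'a': [0/1 + 1/5*1/5, 0/1 + 1/5*2/5) = [1/25, 2/25)
  'd': [0/1 + 1/5*2/5, 0/1 + 1/5*3/5) = [2/25, 3/25) <- contains code 23/250
  'c': [0/1 + 1/5*3/5, 0/1 + 1/5*1/1) = [3/25, 1/5)
  emit 'd', narrow to [2/25, 3/25)
Step 3: interval [2/25, 3/25), width = 3/25 - 2/25 = 1/25
  'e': [2/25 + 1/25*0/1, 2/25 + 1/25*1/5) = [2/25, 11/125)
  'a': [2/25 + 1/25*1/5, 2/25 + 1/25*2/5) = [11/125, 12/125) <- contains code 23/250
  'd': [2/25 + 1/25*2/5, 2/25 + 1/25*3/5) = [12/125, 13/125)
  'c': [2/25 + 1/25*3/5, 2/25 + 1/25*1/1) = [13/125, 3/25)
  emit 'a', narrow to [11/125, 12/125)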